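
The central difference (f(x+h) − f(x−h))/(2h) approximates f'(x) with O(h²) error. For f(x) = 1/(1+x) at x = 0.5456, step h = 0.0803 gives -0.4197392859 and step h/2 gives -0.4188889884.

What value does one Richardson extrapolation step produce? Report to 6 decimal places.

r = 2: numerator weight 4, denominator 3.
A(h/2) − A(h) = -0.4188889884 − (-0.4197392859) = 0.0008502975
Divide by 2^2 − 1 = 3: 0.0008502975/3 = 0.0002834325
R = A(h/2) + (A(h/2) − A(h))/3 = -0.4188889884 + 0.0002834325 = -0.4186055559
Shift from A(h/2): +0.0002834325.

-0.418606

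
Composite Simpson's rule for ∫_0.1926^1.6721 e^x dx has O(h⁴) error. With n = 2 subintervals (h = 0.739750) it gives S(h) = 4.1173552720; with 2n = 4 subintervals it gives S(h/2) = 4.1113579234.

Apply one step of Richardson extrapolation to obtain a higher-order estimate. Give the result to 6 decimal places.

4.110958

Method order is 4; weight 2^4 = 16.
16×4.1113579234 = 65.7817267744; subtract 4.1173552720 → 61.6643715024
Extrapolated: 61.6643715024 / 15 = 4.1109581002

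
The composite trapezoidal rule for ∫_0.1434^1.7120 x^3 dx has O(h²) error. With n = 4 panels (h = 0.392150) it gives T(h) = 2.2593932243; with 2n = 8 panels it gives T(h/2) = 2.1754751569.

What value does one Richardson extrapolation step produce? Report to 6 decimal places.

The method has order 2: 2^2 = 4.
4 × 2.1754751569 = 8.7019006276; subtract 2.2593932243 → 6.4425074033
Divide by 2^2 − 1 = 3.
Result: 2.1475024678
Correction |R − A(h/2)| = 2.797e-02; gap |A(h/2) − A(h)| = 8.392e-02.

2.147502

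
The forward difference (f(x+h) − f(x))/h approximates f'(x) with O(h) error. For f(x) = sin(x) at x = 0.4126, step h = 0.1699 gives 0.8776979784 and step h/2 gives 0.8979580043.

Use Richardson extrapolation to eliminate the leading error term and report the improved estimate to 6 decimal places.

Order 1 gives 2^r = 2 and 2^r − 1 = 1.
Top: 2(0.8979580043) − (0.8776979784) = 0.9182180302
Denominator 2 − 1 = 1.
So the Richardson estimate is 0.9182180302.

0.918218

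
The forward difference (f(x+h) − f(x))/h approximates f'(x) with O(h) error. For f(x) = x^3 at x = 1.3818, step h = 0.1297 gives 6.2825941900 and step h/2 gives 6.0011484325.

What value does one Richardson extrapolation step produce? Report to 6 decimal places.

Leading term ∝ h^1; use weight 2 = 2^1.
2 × 6.0011484325 = 12.0022968650; 12.0022968650 − 6.2825941900 = 5.7197026750
Denominator 2 − 1 = 1.
R = 5.7197026750/1 = 5.7197026750

5.719703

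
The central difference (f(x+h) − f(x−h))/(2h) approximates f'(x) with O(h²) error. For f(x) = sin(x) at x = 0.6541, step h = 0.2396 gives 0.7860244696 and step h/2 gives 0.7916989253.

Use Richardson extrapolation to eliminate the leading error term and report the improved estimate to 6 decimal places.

0.793590

Method order is 2; weight 2^2 = 4.
A(h/2) − A(h) = 0.7916989253 − 0.7860244696 = 0.0056744557
Divide by 2^2 − 1 = 3: 0.0056744557/3 = 0.0018914852
R = 0.7916989253 + 0.0018914852 = 0.7935904105
Correction |R − A(h/2)| = 1.891e-03; gap |A(h/2) − A(h)| = 5.674e-03.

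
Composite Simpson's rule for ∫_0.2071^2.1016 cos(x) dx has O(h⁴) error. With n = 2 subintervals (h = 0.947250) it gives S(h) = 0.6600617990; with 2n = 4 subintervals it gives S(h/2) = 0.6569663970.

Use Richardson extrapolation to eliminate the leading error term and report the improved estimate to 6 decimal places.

r = 4: numerator weight 16, denominator 15.
16·0.6569663970 = 10.5114623520; 10.5114623520 − 0.6600617990 = 9.8514005530
Extrapolated: 9.8514005530 / 15 = 0.6567600369

0.656760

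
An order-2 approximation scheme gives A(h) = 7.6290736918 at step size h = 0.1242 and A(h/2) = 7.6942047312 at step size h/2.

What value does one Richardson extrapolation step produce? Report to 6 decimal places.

7.715915

With r = 2 the leading error scales as h^2, so the weight is 2^2 = 4.
4 × 7.6942047312 = 30.7768189248; subtract 7.6290736918 → 23.1477452330
23.1477452330 ÷ 3 = 7.7159150777
Gap between inputs: 6.513e-02; correction applied: +0.0217103465.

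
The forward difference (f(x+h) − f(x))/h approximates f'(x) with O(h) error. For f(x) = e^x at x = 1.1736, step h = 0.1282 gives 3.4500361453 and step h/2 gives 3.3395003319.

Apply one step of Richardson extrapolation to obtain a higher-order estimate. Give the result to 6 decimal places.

3.228965

With r = 1 the leading error scales as h^1, so the weight is 2^1 = 2.
2·3.3395003319 − 3.4500361453 = 3.2289645185
3.2289645185 ÷ 1 = 3.2289645185
Correction |R − A(h/2)| = 1.105e-01; gap |A(h/2) − A(h)| = 1.105e-01.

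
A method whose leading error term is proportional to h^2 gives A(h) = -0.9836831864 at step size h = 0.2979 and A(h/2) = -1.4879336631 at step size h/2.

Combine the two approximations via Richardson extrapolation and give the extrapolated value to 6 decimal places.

r = 2: numerator weight 4, denominator 3.
4·(-1.4879336631) = -5.9517346524; (-5.9517346524) − (-0.9836831864) = -4.9680514660
(-4.9680514660) ÷ 3 = -1.6560171553
Correction |R − A(h/2)| = 1.681e-01; gap |A(h/2) − A(h)| = 5.043e-01.

-1.656017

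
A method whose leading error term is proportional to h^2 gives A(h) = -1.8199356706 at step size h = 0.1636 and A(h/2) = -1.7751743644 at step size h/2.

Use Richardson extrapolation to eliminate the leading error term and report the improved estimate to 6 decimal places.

-1.760254

r = 2, so 2^r = 4.
Top: 4(-1.7751743644) − (-1.8199356706) = -5.2807617870
Divide by 2^2 − 1 = 3.
R = (-5.2807617870)/3 = -1.7602539290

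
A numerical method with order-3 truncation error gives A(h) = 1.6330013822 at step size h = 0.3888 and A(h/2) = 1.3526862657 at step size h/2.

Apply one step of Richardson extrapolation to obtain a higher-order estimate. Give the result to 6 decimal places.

r = 3, so 2^r = 8.
8·1.3526862657 − 1.6330013822 = 9.1884887434
Denominator 8 − 1 = 7.
9.1884887434 ÷ 7 = 1.3126412491
Gap between inputs: 2.803e-01; correction applied: −0.0400450166.

1.312641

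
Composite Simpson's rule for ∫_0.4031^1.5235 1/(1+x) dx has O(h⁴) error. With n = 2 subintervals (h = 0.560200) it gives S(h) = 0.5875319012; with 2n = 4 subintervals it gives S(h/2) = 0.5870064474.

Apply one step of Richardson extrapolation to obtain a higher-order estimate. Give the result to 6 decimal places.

0.586971

With r = 4 the leading error scales as h^4, so the weight is 2^4 = 16.
2^4 × A(h/2) = 9.3921031584; minus A(h) gives 8.8045712572.
8.8045712572 ÷ 15 = 0.5869714171
Correction |R − A(h/2)| = 3.503e-05; gap |A(h/2) − A(h)| = 5.255e-04.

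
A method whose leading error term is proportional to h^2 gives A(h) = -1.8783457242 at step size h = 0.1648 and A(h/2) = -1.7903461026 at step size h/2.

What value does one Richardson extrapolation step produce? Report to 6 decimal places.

Method order is 2; weight 2^2 = 4.
2^2·A(h/2) = -7.1613844104; minus A(h) gives -5.2830386862.
(4·(-1.7903461026) − (-1.8783457242))/(4 − 1) = -1.7610128954
Correction |R − A(h/2)| = 2.933e-02; gap |A(h/2) − A(h)| = 8.800e-02.

-1.761013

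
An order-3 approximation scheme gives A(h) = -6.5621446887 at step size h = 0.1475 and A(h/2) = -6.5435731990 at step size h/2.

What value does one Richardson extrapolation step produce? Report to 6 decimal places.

Order 3 gives 2^r = 8 and 2^r − 1 = 7.
Weighted: (-52.3485855920) − (-6.5621446887) = -45.7864409033
Divide by 2^3 − 1 = 7.
R = (-45.7864409033)/7 = -6.5409201290
Gap between inputs: 1.857e-02; correction applied: +0.0026530700.

-6.540920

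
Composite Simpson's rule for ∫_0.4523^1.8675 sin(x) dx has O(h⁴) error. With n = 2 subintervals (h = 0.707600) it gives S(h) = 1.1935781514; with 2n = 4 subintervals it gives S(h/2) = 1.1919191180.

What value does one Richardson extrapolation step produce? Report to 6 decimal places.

1.191809

With r = 4 the leading error scales as h^4, so the weight is 2^4 = 16.
16*1.1919191180 − 1.1935781514 = 17.8771277366
17.8771277366 ÷ 15 = 1.1918085158
Gap between inputs: 1.659e-03; correction applied: −0.0001106022.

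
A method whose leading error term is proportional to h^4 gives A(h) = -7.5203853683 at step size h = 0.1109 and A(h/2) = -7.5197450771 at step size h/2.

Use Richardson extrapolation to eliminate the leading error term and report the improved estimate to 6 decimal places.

Order 4 gives 2^r = 16 and 2^r − 1 = 15.
2^4×A(h/2) = -120.3159212336; minus A(h) gives -112.7955358653.
Divide by 2^4 − 1 = 15.
Extrapolated: (-112.7955358653) / 15 = -7.5197023910
Gap between inputs: 6.403e-04; correction applied: +0.0000426861.

-7.519702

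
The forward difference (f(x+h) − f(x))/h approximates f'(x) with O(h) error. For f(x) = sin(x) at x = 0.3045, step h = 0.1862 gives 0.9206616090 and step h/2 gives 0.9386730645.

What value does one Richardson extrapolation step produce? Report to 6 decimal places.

0.956685

Method order is 1; weight 2^1 = 2.
Weighted: 1.8773461290 − 0.9206616090 = 0.9566845200
Divide by 2^1 − 1 = 1.
So the Richardson estimate is 0.9566845200.
Shift from A(h/2): +0.0180114555.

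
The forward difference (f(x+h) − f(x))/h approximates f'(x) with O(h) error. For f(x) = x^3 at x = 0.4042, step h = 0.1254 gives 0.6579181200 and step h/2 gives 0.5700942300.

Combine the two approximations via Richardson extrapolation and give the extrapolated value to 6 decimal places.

0.482270

The method has order 1: 2^1 = 2.
Numerator 2·A(h/2) − A(h) = 2·0.5700942300 − 0.6579181200 = 0.4822703400
(2·0.5700942300 − 0.6579181200)/(2 − 1) = 0.4822703400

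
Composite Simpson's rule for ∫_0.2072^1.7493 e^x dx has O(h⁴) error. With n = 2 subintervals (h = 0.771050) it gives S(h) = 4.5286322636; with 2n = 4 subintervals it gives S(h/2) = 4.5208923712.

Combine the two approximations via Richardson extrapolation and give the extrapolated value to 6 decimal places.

Leading term ∝ h^4; use weight 16 = 2^4.
Weighted: 72.3342779392 − 4.5286322636 = 67.8056456756
R = 67.8056456756/15 = 4.5203763784
Shift from A(h/2): −0.0005159928.

4.520376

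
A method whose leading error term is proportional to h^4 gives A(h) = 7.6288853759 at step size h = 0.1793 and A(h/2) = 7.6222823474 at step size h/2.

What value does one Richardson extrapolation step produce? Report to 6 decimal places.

7.621842

Error is O(h^4); halving h shrinks it by 2^4 = 16.
16*7.6222823474 = 121.9565175584; 121.9565175584 − 7.6288853759 = 114.3276321825
R = 114.3276321825/15 = 7.6218421455
Gap between inputs: 6.603e-03; correction applied: −0.0004402019.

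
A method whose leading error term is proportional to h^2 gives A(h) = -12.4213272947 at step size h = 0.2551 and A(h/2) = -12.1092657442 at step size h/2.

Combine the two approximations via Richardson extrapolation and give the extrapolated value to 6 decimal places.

-12.005245

With r = 2 the leading error scales as h^2, so the weight is 2^2 = 4.
Numerator 4×A(h/2) − A(h) = 4×(-12.1092657442) − (-12.4213272947) = -36.0157356821
Denominator 4 − 1 = 3.
Extrapolated: (-36.0157356821) / 3 = -12.0052452274
Gap between inputs: 3.121e-01; correction applied: +0.1040205168.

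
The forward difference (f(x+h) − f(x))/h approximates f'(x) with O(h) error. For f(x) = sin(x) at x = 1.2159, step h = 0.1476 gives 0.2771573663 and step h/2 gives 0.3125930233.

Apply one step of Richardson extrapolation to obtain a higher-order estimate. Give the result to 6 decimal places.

0.348029

Method order is 1; weight 2^1 = 2.
Top: 2(0.3125930233) − (0.2771573663) = 0.3480286803
Extrapolated: 0.3480286803 / 1 = 0.3480286803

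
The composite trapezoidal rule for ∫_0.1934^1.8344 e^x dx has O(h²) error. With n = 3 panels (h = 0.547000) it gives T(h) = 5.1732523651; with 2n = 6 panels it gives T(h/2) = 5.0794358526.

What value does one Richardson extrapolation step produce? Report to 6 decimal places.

Error is O(h^2); halving h shrinks it by 2^2 = 4.
Numerator 4×A(h/2) − A(h) = 4×5.0794358526 − 5.1732523651 = 15.1444910453
R = 15.1444910453/3 = 5.0481636818

5.048164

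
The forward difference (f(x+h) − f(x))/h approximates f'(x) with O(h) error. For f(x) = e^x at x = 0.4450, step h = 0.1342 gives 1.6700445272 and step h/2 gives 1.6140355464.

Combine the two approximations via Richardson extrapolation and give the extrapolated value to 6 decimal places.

Leading term ∝ h^1; use weight 2 = 2^1.
2*1.6140355464 − 1.6700445272 = 1.5580265656
R = 1.5580265656/1 = 1.5580265656

1.558027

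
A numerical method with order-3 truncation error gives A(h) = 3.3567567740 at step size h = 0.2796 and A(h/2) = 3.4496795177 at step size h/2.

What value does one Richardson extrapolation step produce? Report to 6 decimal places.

r = 3, so 2^r = 8.
Weighted: 27.5974361416 − 3.3567567740 = 24.2406793676
Denominator 8 − 1 = 7.
Extrapolated: 24.2406793676 / 7 = 3.4629541954

3.462954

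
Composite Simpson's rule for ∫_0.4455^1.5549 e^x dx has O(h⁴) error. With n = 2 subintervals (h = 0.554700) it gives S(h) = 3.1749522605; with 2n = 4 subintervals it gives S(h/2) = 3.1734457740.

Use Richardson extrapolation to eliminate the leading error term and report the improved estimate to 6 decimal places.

Method order is 4; weight 2^4 = 16.
16×3.1734457740 = 50.7751323840; subtract 3.1749522605 → 47.6001801235
Denominator 16 − 1 = 15.
47.6001801235 ÷ 15 = 3.1733453416
Correction |R − A(h/2)| = 1.004e-04; gap |A(h/2) − A(h)| = 1.506e-03.

3.173345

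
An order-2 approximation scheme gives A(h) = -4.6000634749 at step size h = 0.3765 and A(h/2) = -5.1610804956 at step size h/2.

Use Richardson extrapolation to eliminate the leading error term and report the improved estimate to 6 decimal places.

r = 2: numerator weight 4, denominator 3.
Weighted: (-20.6443219824) − (-4.6000634749) = -16.0442585075
Denominator 4 − 1 = 3.
Result: -5.3480861692

-5.348086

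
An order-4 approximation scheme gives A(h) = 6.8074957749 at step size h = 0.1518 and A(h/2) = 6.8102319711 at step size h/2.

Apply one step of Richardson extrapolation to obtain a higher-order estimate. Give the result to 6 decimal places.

Leading term ∝ h^4; use weight 16 = 2^4.
Top: 16(6.8102319711) − (6.8074957749) = 102.1562157627
Denominator 16 − 1 = 15.
(16 × 6.8102319711 − 6.8074957749)/(16 − 1) = 6.8104143842
Correction |R − A(h/2)| = 1.824e-04; gap |A(h/2) − A(h)| = 2.736e-03.

6.810414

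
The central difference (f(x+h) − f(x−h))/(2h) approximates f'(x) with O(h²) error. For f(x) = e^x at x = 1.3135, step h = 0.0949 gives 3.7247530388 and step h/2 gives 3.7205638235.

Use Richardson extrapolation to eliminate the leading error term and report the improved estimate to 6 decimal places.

3.719167

With r = 2 the leading error scales as h^2, so the weight is 2^2 = 4.
2^2×A(h/2) = 14.8822552940; minus A(h) gives 11.1575022552.
Denominator 4 − 1 = 3.
So the Richardson estimate is 3.7191674184.
Shift from A(h/2): −0.0013964051.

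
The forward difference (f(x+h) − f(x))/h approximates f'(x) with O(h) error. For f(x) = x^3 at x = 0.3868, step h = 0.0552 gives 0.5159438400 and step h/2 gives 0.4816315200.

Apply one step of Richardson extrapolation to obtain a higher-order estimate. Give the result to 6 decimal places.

With r = 1 the leading error scales as h^1, so the weight is 2^1 = 2.
Difference of the inputs: 0.4816315200 − 0.5159438400 = -0.0343123200
Divide by 2^1 − 1 = 1: (-0.0343123200)/1 = -0.0343123200
R = A(h/2) + (A(h/2) − A(h))/1 = 0.4816315200 − 0.0343123200 = 0.4473192000
Shift from A(h/2): −0.0343123200.

0.447319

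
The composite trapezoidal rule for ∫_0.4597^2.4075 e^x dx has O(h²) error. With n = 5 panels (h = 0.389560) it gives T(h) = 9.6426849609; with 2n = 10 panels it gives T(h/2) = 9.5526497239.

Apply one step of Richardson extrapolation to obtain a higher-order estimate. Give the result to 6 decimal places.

9.522638

The method has order 2: 2^2 = 4.
Difference of the inputs: 9.5526497239 − 9.6426849609 = -0.0900352370
Divide by 2^2 − 1 = 3: (-0.0900352370)/3 = -0.0300117457
R = A(h/2) + (A(h/2) − A(h))/3 = 9.5526497239 − 0.0300117457 = 9.5226379782
Gap between inputs: 9.004e-02; correction applied: −0.0300117457.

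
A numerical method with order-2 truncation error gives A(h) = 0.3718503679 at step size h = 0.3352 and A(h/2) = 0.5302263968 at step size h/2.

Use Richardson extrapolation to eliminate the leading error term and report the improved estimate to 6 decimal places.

With r = 2 the leading error scales as h^2, so the weight is 2^2 = 4.
Weighted: 2.1209055872 − 0.3718503679 = 1.7490552193
Divide by 2^2 − 1 = 3.
(4 × 0.5302263968 − 0.3718503679)/(4 − 1) = 0.5830184064
Gap between inputs: 1.584e-01; correction applied: +0.0527920096.

0.583018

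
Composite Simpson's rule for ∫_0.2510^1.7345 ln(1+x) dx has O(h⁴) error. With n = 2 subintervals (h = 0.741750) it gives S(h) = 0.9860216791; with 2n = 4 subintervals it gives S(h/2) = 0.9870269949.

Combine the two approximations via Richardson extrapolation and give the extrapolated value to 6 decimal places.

0.987094

Order 4 gives 2^r = 16 and 2^r − 1 = 15.
Difference of the inputs: 0.9870269949 − 0.9860216791 = 0.0010053158
Divide by 2^4 − 1 = 15: 0.0010053158/15 = 0.0000670211
R = 0.9870269949 + 0.0000670211 = 0.9870940160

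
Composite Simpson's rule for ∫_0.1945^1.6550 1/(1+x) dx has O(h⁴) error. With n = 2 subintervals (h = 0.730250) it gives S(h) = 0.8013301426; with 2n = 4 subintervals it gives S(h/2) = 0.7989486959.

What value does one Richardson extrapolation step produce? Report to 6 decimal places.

With r = 4 the leading error scales as h^4, so the weight is 2^4 = 16.
16*0.7989486959 = 12.7831791344; subtract 0.8013301426 → 11.9818489918
(16*0.7989486959 − 0.8013301426)/(16 − 1) = 0.7987899328

0.798790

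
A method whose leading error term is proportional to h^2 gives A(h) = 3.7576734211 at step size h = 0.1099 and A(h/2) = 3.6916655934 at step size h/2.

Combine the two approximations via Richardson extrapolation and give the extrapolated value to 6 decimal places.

3.669663

Error is O(h^2); halving h shrinks it by 2^2 = 4.
Weighted: 14.7666623736 − 3.7576734211 = 11.0089889525
Divide by 2^2 − 1 = 3.
Extrapolated: 11.0089889525 / 3 = 3.6696629842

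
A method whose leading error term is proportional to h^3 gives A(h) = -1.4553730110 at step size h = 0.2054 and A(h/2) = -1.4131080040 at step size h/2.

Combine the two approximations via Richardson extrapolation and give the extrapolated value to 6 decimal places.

r = 3, so 2^r = 8.
8*(-1.4131080040) = -11.3048640320; (-11.3048640320) − (-1.4553730110) = -9.8494910210
Divide by 2^3 − 1 = 7.
Result: -1.4070701459
Correction |R − A(h/2)| = 6.038e-03; gap |A(h/2) − A(h)| = 4.227e-02.

-1.407070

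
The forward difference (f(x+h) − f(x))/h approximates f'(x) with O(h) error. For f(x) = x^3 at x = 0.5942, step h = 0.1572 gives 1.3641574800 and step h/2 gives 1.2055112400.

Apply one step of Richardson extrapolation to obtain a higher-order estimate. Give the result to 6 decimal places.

r = 1, so 2^r = 2.
2*1.2055112400 = 2.4110224800; 2.4110224800 − 1.3641574800 = 1.0468650000
Denominator 2 − 1 = 1.
(2*1.2055112400 − 1.3641574800)/(2 − 1) = 1.0468650000

1.046865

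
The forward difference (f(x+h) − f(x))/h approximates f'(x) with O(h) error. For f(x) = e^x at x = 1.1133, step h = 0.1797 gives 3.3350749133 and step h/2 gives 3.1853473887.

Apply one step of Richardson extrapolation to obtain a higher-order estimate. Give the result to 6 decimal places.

3.035620

r = 1: numerator weight 2, denominator 1.
A(h/2) − A(h) = 3.1853473887 − 3.3350749133 = -0.1497275246
Divide by 2^1 − 1 = 1: (-0.1497275246)/1 = -0.1497275246
R = A(h/2) + (A(h/2) − A(h))/1 = 3.1853473887 − 0.1497275246 = 3.0356198641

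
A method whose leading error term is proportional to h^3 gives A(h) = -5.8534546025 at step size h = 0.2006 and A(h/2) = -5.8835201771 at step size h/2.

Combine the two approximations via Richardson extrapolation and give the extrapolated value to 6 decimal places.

-5.887815

r = 3: numerator weight 8, denominator 7.
8*(-5.8835201771) = -47.0681614168; subtract (-5.8534546025) → -41.2147068143
Extrapolated: (-41.2147068143) / 7 = -5.8878152592
Correction |R − A(h/2)| = 4.295e-03; gap |A(h/2) − A(h)| = 3.007e-02.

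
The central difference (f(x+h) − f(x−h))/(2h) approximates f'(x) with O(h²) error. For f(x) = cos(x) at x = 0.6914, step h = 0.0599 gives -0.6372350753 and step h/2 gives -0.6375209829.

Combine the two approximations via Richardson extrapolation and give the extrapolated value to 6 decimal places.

Leading term ∝ h^2; use weight 4 = 2^2.
4 × (-0.6375209829) − (-0.6372350753) = -1.9128488563
R = (-1.9128488563)/3 = -0.6376162854
Gap between inputs: 2.859e-04; correction applied: −0.0000953025.

-0.637616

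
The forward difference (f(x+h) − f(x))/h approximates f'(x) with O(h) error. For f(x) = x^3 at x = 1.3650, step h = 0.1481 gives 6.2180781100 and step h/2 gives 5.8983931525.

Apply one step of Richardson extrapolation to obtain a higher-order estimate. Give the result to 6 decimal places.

r = 1: numerator weight 2, denominator 1.
Weighted: 11.7967863050 − 6.2180781100 = 5.5787081950
(2·5.8983931525 − 6.2180781100)/(2 − 1) = 5.5787081950

5.578708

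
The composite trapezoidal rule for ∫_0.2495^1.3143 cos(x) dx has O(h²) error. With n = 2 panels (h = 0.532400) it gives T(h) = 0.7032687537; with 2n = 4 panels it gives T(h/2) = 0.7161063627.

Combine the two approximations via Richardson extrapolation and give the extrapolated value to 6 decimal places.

0.720386

With r = 2 the leading error scales as h^2, so the weight is 2^2 = 4.
4 × 0.7161063627 − 0.7032687537 = 2.1611566971
2.1611566971 ÷ 3 = 0.7203855657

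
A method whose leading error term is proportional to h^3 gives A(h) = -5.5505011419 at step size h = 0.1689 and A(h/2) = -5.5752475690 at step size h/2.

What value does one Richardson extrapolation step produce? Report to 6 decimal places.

The method has order 3: 2^3 = 8.
2^3*A(h/2) = -44.6019805520; minus A(h) gives -39.0514794101.
Denominator 8 − 1 = 7.
R = (-39.0514794101)/7 = -5.5787827729

-5.578783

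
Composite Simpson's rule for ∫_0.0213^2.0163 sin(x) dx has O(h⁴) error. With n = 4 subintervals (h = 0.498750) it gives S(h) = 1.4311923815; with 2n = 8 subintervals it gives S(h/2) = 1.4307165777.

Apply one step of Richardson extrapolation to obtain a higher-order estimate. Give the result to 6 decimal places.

Method order is 4; weight 2^4 = 16.
Numerator 16·A(h/2) − A(h) = 16·1.4307165777 − 1.4311923815 = 21.4602728617
Divide by 2^4 − 1 = 15.
Extrapolated: 21.4602728617 / 15 = 1.4306848574

1.430685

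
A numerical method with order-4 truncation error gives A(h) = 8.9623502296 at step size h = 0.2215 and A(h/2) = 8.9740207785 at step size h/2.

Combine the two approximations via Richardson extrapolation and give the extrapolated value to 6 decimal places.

The method has order 4: 2^4 = 16.
16 × 8.9740207785 = 143.5843324560; 143.5843324560 − 8.9623502296 = 134.6219822264
(16 × 8.9740207785 − 8.9623502296)/(16 − 1) = 8.9747988151
Correction |R − A(h/2)| = 7.780e-04; gap |A(h/2) − A(h)| = 1.167e-02.

8.974799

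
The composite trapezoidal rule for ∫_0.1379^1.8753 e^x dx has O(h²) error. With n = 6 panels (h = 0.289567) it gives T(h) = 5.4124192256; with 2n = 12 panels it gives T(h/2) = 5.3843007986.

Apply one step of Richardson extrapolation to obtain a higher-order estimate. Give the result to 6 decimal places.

5.374928

r = 2, so 2^r = 4.
4·5.3843007986 − 5.4124192256 = 16.1247839688
R = 16.1247839688/3 = 5.3749279896
Shift from A(h/2): −0.0093728090.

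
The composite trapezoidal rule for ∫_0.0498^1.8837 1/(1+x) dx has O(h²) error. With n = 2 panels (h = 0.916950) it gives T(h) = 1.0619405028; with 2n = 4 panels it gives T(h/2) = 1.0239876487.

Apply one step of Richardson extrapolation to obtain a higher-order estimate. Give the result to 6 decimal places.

1.011337

r = 2: numerator weight 4, denominator 3.
2^2*A(h/2) = 4.0959505948; minus A(h) gives 3.0340100920.
Divide by 2^2 − 1 = 3.
R = 3.0340100920/3 = 1.0113366973
Gap between inputs: 3.795e-02; correction applied: −0.0126509514.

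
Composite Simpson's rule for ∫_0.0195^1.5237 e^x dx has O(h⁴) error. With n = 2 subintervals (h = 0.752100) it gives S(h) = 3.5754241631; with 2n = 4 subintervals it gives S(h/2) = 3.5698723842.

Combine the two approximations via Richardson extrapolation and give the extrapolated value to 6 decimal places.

Leading term ∝ h^4; use weight 16 = 2^4.
Numerator 16*A(h/2) − A(h) = 16*3.5698723842 − 3.5754241631 = 53.5425339841
Extrapolated: 53.5425339841 / 15 = 3.5695022656

3.569502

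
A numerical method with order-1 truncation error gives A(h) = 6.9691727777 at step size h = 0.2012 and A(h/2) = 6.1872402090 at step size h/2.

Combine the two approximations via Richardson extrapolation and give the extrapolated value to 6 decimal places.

5.405308

Error is O(h^1); halving h shrinks it by 2^1 = 2.
Numerator 2 × A(h/2) − A(h) = 2 × 6.1872402090 − 6.9691727777 = 5.4053076403
R = 5.4053076403/1 = 5.4053076403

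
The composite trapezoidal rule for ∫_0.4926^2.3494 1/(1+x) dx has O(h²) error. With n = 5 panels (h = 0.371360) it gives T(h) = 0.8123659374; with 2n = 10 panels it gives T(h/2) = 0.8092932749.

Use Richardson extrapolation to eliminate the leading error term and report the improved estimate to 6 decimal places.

Error is O(h^2); halving h shrinks it by 2^2 = 4.
Top: 4(0.8092932749) − (0.8123659374) = 2.4248071622
Denominator 4 − 1 = 3.
Extrapolated: 2.4248071622 / 3 = 0.8082690541
Shift from A(h/2): −0.0010242208.

0.808269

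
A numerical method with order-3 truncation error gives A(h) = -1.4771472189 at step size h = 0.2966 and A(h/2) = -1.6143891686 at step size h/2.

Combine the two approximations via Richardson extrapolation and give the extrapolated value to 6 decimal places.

With r = 3 the leading error scales as h^3, so the weight is 2^3 = 8.
A(h/2) − A(h) = -1.6143891686 − (-1.4771472189) = -0.1372419497
Divide by 2^3 − 1 = 7: (-0.1372419497)/7 = -0.0196059928
R = -1.6143891686 − 0.0196059928 = -1.6339951614
Correction |R − A(h/2)| = 1.961e-02; gap |A(h/2) − A(h)| = 1.372e-01.

-1.633995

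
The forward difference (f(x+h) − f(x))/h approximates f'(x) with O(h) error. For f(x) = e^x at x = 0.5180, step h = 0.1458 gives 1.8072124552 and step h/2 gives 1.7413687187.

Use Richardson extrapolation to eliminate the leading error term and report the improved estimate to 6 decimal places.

Order 1 gives 2^r = 2 and 2^r − 1 = 1.
A(h/2) − A(h) = 1.7413687187 − 1.8072124552 = -0.0658437365
Divide by 2^1 − 1 = 1: (-0.0658437365)/1 = -0.0658437365
R = A(h/2) + (A(h/2) − A(h))/1 = 1.7413687187 − 0.0658437365 = 1.6755249822

1.675525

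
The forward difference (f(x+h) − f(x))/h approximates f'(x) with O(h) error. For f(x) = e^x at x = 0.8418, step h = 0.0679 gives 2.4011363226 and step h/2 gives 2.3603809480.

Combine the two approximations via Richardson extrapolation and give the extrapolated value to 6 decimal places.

Error is O(h^1); halving h shrinks it by 2^1 = 2.
Numerator 2*A(h/2) − A(h) = 2*2.3603809480 − 2.4011363226 = 2.3196255734
Denominator 2 − 1 = 1.
2.3196255734 ÷ 1 = 2.3196255734

2.319626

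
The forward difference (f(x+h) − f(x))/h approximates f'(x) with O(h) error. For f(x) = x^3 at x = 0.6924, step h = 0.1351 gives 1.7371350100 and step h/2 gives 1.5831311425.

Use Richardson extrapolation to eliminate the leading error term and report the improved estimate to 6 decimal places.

Order 1 gives 2^r = 2 and 2^r − 1 = 1.
2*1.5831311425 − 1.7371350100 = 1.4291272750
R = 1.4291272750/1 = 1.4291272750

1.429127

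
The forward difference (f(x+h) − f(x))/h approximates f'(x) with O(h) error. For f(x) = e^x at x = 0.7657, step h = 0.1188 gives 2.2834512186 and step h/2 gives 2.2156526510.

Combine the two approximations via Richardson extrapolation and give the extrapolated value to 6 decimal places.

2.147854

Order 1 gives 2^r = 2 and 2^r − 1 = 1.
Weighted: 4.4313053020 − 2.2834512186 = 2.1478540834
Denominator 2 − 1 = 1.
R = 2.1478540834/1 = 2.1478540834
Correction |R − A(h/2)| = 6.780e-02; gap |A(h/2) − A(h)| = 6.780e-02.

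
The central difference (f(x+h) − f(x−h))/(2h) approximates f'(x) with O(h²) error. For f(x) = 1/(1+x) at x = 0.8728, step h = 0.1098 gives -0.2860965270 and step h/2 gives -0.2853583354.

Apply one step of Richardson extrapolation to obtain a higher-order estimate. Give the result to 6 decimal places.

-0.285112

With r = 2 the leading error scales as h^2, so the weight is 2^2 = 4.
Numerator 4*A(h/2) − A(h) = 4*(-0.2853583354) − (-0.2860965270) = -0.8553368146
Divide by 2^2 − 1 = 3.
Extrapolated: (-0.8553368146) / 3 = -0.2851122715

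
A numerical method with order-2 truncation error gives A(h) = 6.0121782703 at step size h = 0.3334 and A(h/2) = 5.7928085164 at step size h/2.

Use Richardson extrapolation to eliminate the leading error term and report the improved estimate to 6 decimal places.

Error is O(h^2); halving h shrinks it by 2^2 = 4.
4×5.7928085164 − 6.0121782703 = 17.1590557953
Divide by 2^2 − 1 = 3.
(4×5.7928085164 − 6.0121782703)/(4 − 1) = 5.7196852651
Shift from A(h/2): −0.0731232513.

5.719685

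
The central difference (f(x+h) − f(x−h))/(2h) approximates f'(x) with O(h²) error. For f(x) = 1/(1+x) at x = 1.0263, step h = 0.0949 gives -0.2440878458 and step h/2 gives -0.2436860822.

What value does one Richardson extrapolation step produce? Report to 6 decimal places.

-0.243552

Method order is 2; weight 2^2 = 4.
Weighted: (-0.9747443288) − (-0.2440878458) = -0.7306564830
Extrapolated: (-0.7306564830) / 3 = -0.2435521610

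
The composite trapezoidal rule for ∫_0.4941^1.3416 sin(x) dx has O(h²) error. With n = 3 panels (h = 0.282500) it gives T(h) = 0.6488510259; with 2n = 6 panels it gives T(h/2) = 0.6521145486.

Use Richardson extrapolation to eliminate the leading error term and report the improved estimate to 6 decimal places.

r = 2, so 2^r = 4.
2^2·A(h/2) = 2.6084581944; minus A(h) gives 1.9596071685.
Denominator 4 − 1 = 3.
R = 1.9596071685/3 = 0.6532023895
Correction |R − A(h/2)| = 1.088e-03; gap |A(h/2) − A(h)| = 3.264e-03.

0.653202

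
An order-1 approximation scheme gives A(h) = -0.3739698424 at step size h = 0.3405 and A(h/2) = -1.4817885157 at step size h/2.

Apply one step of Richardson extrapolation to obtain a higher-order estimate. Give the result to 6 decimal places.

r = 1: numerator weight 2, denominator 1.
Weighted: (-2.9635770314) − (-0.3739698424) = -2.5896071890
(-2.5896071890) ÷ 1 = -2.5896071890
Correction |R − A(h/2)| = 1.108e+00; gap |A(h/2) − A(h)| = 1.108e+00.

-2.589607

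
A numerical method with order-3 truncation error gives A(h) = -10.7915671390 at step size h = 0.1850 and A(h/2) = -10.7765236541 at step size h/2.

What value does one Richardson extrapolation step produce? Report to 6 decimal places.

-10.774375

r = 3: numerator weight 8, denominator 7.
Weighted: (-86.2121892328) − (-10.7915671390) = -75.4206220938
Denominator 8 − 1 = 7.
(8×(-10.7765236541) − (-10.7915671390))/(8 − 1) = -10.7743745848
Shift from A(h/2): +0.0021490693.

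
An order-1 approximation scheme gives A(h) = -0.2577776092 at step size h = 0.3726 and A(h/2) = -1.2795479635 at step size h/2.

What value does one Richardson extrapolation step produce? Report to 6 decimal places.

-2.301318

Order 1 gives 2^r = 2 and 2^r − 1 = 1.
Weighted: (-2.5590959270) − (-0.2577776092) = -2.3013183178
Denominator 2 − 1 = 1.
Extrapolated: (-2.3013183178) / 1 = -2.3013183178
Correction |R − A(h/2)| = 1.022e+00; gap |A(h/2) − A(h)| = 1.022e+00.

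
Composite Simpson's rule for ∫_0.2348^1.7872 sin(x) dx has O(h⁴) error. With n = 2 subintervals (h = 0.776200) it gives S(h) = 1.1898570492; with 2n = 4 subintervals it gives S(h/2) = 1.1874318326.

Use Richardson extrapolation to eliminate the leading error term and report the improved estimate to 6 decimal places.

Order 4 gives 2^r = 16 and 2^r − 1 = 15.
A(h/2) − A(h) = 1.1874318326 − 1.1898570492 = -0.0024252166
Correction (A(h/2) − A(h))/(16 − 1) = (-0.0024252166)/15 = -0.0001616811
R = 1.1874318326 − 0.0001616811 = 1.1872701515

1.187270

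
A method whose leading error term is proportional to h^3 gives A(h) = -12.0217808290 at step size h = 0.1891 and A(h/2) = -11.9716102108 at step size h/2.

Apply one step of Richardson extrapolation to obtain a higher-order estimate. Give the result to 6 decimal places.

Order 3 gives 2^r = 8 and 2^r − 1 = 7.
8*(-11.9716102108) = -95.7728816864; (-95.7728816864) − (-12.0217808290) = -83.7511008574
Extrapolated: (-83.7511008574) / 7 = -11.9644429796
Shift from A(h/2): +0.0071672312.

-11.964443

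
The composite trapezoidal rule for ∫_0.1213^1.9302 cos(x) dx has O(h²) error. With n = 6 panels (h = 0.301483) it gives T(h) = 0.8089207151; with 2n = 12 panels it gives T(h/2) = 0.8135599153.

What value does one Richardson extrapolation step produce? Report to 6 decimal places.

With r = 2 the leading error scales as h^2, so the weight is 2^2 = 4.
4 × 0.8135599153 = 3.2542396612; subtract 0.8089207151 → 2.4453189461
Divide by 2^2 − 1 = 3.
R = 2.4453189461/3 = 0.8151063154
Shift from A(h/2): +0.0015464001.

0.815106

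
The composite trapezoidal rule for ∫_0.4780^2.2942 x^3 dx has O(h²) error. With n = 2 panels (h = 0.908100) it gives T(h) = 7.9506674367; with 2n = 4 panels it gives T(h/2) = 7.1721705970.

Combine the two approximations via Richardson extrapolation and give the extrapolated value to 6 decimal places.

r = 2, so 2^r = 4.
Numerator 4×A(h/2) − A(h) = 4×7.1721705970 − 7.9506674367 = 20.7380149513
Extrapolated: 20.7380149513 / 3 = 6.9126716504

6.912672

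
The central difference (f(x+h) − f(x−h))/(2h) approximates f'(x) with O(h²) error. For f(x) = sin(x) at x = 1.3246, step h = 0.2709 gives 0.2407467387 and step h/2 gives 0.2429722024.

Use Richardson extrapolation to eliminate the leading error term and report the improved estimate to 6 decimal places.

0.243714

Error is O(h^2); halving h shrinks it by 2^2 = 4.
Weighted: 0.9718888096 − 0.2407467387 = 0.7311420709
Denominator 4 − 1 = 3.
(4 × 0.2429722024 − 0.2407467387)/(4 − 1) = 0.2437140236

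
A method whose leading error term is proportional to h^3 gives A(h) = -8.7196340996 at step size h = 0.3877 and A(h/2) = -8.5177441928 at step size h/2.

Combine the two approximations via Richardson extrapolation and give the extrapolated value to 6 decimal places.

Order 3 gives 2^r = 8 and 2^r − 1 = 7.
2^3·A(h/2) = -68.1419535424; minus A(h) gives -59.4223194428.
Extrapolated: (-59.4223194428) / 7 = -8.4889027775
Correction |R − A(h/2)| = 2.884e-02; gap |A(h/2) − A(h)| = 2.019e-01.

-8.488903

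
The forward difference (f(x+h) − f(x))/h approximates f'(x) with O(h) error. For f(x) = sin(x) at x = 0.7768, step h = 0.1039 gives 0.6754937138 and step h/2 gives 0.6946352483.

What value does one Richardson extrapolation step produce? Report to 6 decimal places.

With r = 1 the leading error scales as h^1, so the weight is 2^1 = 2.
2*0.6946352483 − 0.6754937138 = 0.7137767828
Denominator 2 − 1 = 1.
R = 0.7137767828/1 = 0.7137767828

0.713777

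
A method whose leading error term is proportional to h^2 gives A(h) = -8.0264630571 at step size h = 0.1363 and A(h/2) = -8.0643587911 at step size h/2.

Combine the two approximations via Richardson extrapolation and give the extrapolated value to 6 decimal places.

-8.076991

Order 2 gives 2^r = 4 and 2^r − 1 = 3.
A(h/2) − A(h) = -8.0643587911 − (-8.0264630571) = -0.0378957340
Correction (A(h/2) − A(h))/(4 − 1) = (-0.0378957340)/3 = -0.0126319113
R = -8.0643587911 − 0.0126319113 = -8.0769907024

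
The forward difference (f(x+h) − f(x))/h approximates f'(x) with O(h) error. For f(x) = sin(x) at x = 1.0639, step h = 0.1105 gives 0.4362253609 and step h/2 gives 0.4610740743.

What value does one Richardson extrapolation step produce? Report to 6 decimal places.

r = 1, so 2^r = 2.
Weighted: 0.9221481486 − 0.4362253609 = 0.4859227877
0.4859227877 ÷ 1 = 0.4859227877
Shift from A(h/2): +0.0248487134.

0.485923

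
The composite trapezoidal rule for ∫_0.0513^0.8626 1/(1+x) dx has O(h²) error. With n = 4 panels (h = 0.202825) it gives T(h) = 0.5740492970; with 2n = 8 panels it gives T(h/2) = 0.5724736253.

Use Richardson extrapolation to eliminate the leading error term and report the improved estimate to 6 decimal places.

Method order is 2; weight 2^2 = 4.
4*0.5724736253 − 0.5740492970 = 1.7158452042
Divide by 2^2 − 1 = 3.
So the Richardson estimate is 0.5719484014.
Correction |R − A(h/2)| = 5.252e-04; gap |A(h/2) − A(h)| = 1.576e-03.

0.571948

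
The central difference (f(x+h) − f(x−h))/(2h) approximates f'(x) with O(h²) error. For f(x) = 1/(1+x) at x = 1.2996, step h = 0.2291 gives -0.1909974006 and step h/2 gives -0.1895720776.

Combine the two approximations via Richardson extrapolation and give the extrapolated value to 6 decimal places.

-0.189097

r = 2: numerator weight 4, denominator 3.
4×(-0.1895720776) = -0.7582883104; subtract (-0.1909974006) → -0.5672909098
R = (-0.5672909098)/3 = -0.1890969699
Correction |R − A(h/2)| = 4.751e-04; gap |A(h/2) − A(h)| = 1.425e-03.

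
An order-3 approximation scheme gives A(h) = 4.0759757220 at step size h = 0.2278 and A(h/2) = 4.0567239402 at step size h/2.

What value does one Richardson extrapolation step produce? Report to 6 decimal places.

4.053974

With r = 3 the leading error scales as h^3, so the weight is 2^3 = 8.
Weighted: 32.4537915216 − 4.0759757220 = 28.3778157996
Divide by 2^3 − 1 = 7.
Extrapolated: 28.3778157996 / 7 = 4.0539736857
Correction |R − A(h/2)| = 2.750e-03; gap |A(h/2) − A(h)| = 1.925e-02.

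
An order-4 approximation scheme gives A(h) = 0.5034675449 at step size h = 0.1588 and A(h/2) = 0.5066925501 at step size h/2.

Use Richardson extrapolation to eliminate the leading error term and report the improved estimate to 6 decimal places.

With r = 4 the leading error scales as h^4, so the weight is 2^4 = 16.
Numerator 16 × A(h/2) − A(h) = 16 × 0.5066925501 − 0.5034675449 = 7.6036132567
Extrapolated: 7.6036132567 / 15 = 0.5069075504
Correction |R − A(h/2)| = 2.150e-04; gap |A(h/2) − A(h)| = 3.225e-03.

0.506908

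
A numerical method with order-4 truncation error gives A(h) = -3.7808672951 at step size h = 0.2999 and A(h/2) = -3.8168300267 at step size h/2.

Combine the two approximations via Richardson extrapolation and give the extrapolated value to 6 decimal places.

-3.819228

r = 4: numerator weight 16, denominator 15.
16 × (-3.8168300267) = -61.0692804272; subtract (-3.7808672951) → -57.2884131321
R = (-57.2884131321)/15 = -3.8192275421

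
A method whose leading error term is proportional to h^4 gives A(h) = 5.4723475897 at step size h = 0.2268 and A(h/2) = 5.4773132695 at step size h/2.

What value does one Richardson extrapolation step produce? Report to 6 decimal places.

Error is O(h^4); halving h shrinks it by 2^4 = 16.
16×5.4773132695 = 87.6370123120; subtract 5.4723475897 → 82.1646647223
Extrapolated: 82.1646647223 / 15 = 5.4776443148

5.477644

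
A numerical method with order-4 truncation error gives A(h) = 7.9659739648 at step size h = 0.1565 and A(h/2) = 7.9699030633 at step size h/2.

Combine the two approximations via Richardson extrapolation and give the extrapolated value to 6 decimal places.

7.970165

Method order is 4; weight 2^4 = 16.
2^4×A(h/2) = 127.5184490128; minus A(h) gives 119.5524750480.
Divide by 2^4 − 1 = 15.
So the Richardson estimate is 7.9701650032.
Gap between inputs: 3.929e-03; correction applied: +0.0002619399.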